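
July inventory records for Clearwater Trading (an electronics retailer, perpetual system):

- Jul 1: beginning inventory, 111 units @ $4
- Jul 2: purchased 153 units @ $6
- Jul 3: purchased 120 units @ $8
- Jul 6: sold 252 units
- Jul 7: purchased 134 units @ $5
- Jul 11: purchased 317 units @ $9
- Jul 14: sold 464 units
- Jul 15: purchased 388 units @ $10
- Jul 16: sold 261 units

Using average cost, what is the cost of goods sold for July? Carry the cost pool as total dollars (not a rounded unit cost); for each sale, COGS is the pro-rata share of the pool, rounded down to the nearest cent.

After Jul 1: 111 on hand, pool $444.00 (≈ $4.0000 each)
After Jul 2: 264 on hand, pool $1,362.00 (≈ $5.1591 each)
After Jul 3: 384 on hand, pool $2,322.00 (≈ $6.0469 each)
Jul 6, sell 252: 252/384 × $2,322.00 → $1,523.81
After Jul 7: 266 on hand, pool $1,468.19 (≈ $5.5195 each)
After Jul 11: 583 on hand, pool $4,321.19 (≈ $7.4120 each)
Jul 14, sell 464: 464/583 × $4,321.19 → $3,439.16
After Jul 15: 507 on hand, pool $4,762.03 (≈ $9.3926 each)
Jul 16, sell 261: 261/507 × $4,762.03 → $2,451.45
Total COGS = $1,523.81 + $3,439.16 + $2,451.45 = $7,414.42
Ending inventory (cost pool remaining) = $2,310.58

COGS = $7,414.42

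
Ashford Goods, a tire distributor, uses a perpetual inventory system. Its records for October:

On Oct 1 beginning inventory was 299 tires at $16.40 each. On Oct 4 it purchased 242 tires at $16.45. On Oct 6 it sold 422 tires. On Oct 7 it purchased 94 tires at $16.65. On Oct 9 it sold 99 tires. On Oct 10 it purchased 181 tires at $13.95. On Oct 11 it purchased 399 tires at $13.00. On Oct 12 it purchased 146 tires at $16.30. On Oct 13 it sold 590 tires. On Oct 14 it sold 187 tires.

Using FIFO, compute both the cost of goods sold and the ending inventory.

Oct 6, 422 sold [FIFO — oldest first]: 299 @ $16.40 + 123 @ $16.45 = $6,926.95
Oct 9, 99 sold [FIFO — oldest first]: 99 @ $16.45 = $1,628.55
Oct 13, 590 sold [FIFO — oldest first]: 20 @ $16.45 + 94 @ $16.65 + 181 @ $13.95 + 295 @ $13.00 = $8,254.05
Oct 14, 187 sold [FIFO — oldest first]: 104 @ $13.00 + 83 @ $16.30 = $2,704.90
Total COGS = $6,926.95 + $1,628.55 + $8,254.05 + $2,704.90 = $19,514.45
Ending inventory: 63 @ $16.30 = $1,026.90
Check: goods available $20,541.35 = COGS $19,514.45 + ending $1,026.90

COGS = $19,514.45; ending inventory = $1,026.90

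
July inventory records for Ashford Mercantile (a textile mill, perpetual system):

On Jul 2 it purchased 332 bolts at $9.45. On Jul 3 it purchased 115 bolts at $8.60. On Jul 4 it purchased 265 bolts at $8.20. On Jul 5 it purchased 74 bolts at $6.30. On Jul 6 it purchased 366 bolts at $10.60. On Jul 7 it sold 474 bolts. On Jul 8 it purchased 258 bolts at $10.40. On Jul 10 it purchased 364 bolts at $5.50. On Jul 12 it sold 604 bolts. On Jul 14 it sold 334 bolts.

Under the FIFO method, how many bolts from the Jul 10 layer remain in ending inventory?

362

Jul 7, 474 sold [FIFO — oldest first]: 332 @ $9.45 + 115 @ $8.60 + 27 @ $8.20 = $4,347.80
Jul 12, 604 sold [FIFO — oldest first]: 238 @ $8.20 + 74 @ $6.30 + 292 @ $10.60 = $5,513.00
Jul 14, 334 sold [FIFO — oldest first]: 74 @ $10.60 + 258 @ $10.40 + 2 @ $5.50 = $3,478.60
Total COGS = $4,347.80 + $5,513.00 + $3,478.60 = $13,339.40
Ending inventory: 362 @ $5.50 = $1,991.00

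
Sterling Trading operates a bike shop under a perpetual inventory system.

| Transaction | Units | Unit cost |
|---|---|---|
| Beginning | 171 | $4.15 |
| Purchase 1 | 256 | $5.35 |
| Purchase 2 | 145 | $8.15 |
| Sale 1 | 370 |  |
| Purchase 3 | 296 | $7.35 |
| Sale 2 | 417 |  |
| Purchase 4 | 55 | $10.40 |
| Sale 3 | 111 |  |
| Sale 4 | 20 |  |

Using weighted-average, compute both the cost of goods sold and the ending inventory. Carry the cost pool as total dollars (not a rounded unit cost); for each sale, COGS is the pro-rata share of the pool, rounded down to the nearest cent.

After Beginning: 171 on hand, pool $709.65 (≈ $4.1500 each)
After Purchase 1: 427 on hand, pool $2,079.25 (≈ $4.8694 each)
After Purchase 2: 572 on hand, pool $3,261.00 (≈ $5.7010 each)
Sale 1, sell 370: 370/572 × $3,261.00 → $2,109.38
After Purchase 3: 498 on hand, pool $3,327.22 (≈ $6.6812 each)
Sale 2, sell 417: 417/498 × $3,327.22 → $2,786.04
After Purchase 4: 136 on hand, pool $1,113.18 (≈ $8.1851 each)
Sale 3, sell 111: 111/136 × $1,113.18 → $908.55
Sale 4, sell 20: 20/25 × $204.63 → $163.70
Total COGS = $2,109.38 + $2,786.04 + $908.55 + $163.70 = $5,967.67
Ending inventory (cost pool remaining) = $40.93
Check: goods available $6,008.60 = COGS $5,967.67 + ending $40.93

COGS = $5,967.67; ending inventory = $40.93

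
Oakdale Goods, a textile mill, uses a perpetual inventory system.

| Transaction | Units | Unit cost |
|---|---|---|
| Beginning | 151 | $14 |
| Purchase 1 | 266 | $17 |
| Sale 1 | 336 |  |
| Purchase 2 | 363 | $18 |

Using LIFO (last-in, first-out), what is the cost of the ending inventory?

Ending inventory = $7,668

Sale 1 (336) [LIFO — newest first]: 266 @ $17 + 70 @ $14 = $5,502
Ending inventory: 81 @ $14 + 363 @ $18 = $7,668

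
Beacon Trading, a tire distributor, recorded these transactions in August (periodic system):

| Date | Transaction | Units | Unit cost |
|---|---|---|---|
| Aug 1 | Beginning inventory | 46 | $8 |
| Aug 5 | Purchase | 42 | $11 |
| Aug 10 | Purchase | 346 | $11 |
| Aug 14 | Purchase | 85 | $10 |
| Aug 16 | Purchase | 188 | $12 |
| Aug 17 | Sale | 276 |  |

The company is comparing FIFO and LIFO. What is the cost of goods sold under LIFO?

COGS = $3,139

FIFO COGS: 46 @ $8 + 42 @ $11 + 188 @ $11 = $2,898
LIFO COGS: 188 @ $12 + 85 @ $10 + 3 @ $11 = $3,139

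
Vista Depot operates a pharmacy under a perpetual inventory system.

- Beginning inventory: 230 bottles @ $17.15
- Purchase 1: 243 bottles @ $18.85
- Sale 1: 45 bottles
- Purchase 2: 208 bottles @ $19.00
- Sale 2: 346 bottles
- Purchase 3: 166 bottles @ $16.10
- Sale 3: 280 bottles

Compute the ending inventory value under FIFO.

Ending inventory = $2,862.60

Sale 1 (45) [FIFO — oldest first]: 45 @ $17.15 = $771.75
Sale 2 (346) [FIFO — oldest first]: 185 @ $17.15 + 161 @ $18.85 = $6,207.60
Sale 3 (280) [FIFO — oldest first]: 82 @ $18.85 + 198 @ $19.00 = $5,307.70
Total COGS = $771.75 + $6,207.60 + $5,307.70 = $12,287.05
Ending inventory: 10 @ $19.00 + 166 @ $16.10 = $2,862.60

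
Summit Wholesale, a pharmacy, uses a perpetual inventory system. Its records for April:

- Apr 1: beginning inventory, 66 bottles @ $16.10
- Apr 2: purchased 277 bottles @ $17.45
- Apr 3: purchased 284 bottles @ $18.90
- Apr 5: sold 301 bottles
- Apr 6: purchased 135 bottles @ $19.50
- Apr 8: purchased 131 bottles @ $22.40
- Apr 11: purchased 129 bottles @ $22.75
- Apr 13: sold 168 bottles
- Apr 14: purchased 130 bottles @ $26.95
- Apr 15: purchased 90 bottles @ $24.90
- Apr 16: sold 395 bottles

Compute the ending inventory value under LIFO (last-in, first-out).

Apr 5, 301 sold [LIFO — newest first]: 284 @ $18.90 + 17 @ $17.45 = $5,664.25
Apr 13, 168 sold [LIFO — newest first]: 129 @ $22.75 + 39 @ $22.40 = $3,808.35
Apr 16, 395 sold [LIFO — newest first]: 90 @ $24.90 + 130 @ $26.95 + 92 @ $22.40 + 83 @ $19.50 = $9,423.80
Total COGS = $5,664.25 + $3,808.35 + $9,423.80 = $18,896.40
Ending inventory: 66 @ $16.10 + 260 @ $17.45 + 52 @ $19.50 = $6,613.60
Check: goods available $25,510.00 = COGS $18,896.40 + ending $6,613.60

Ending inventory = $6,613.60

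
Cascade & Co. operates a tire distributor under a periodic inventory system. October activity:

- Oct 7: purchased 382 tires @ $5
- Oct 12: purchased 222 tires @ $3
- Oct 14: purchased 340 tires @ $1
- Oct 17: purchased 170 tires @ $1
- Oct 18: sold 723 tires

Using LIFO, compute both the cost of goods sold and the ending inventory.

Oct 18, 723 sold [LIFO — newest first]: 170 @ $1 + 340 @ $1 + 213 @ $3 = $1,149
Ending inventory: 382 @ $5 + 9 @ $3 = $1,937

COGS = $1,149; ending inventory = $1,937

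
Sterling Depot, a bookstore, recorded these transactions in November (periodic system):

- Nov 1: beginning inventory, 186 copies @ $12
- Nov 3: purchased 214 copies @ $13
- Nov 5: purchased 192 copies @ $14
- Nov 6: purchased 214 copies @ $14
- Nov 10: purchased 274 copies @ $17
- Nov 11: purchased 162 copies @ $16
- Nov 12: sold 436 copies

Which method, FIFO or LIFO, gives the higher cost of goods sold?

FIFO COGS: 186 @ $12 + 214 @ $13 + 36 @ $14 = $5,518
LIFO COGS: 162 @ $16 + 274 @ $17 = $7,250

LIFO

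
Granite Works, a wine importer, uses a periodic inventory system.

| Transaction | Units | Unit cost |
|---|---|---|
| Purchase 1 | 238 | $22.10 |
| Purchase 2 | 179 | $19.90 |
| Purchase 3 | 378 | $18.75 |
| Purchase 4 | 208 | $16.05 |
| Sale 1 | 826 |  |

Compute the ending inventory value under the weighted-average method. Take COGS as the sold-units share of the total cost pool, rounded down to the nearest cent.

Ending inventory = $3,396.68

Sale 1, sell 826: 826/1003 × $19,247.80 → $15,851.12
Ending inventory (cost pool remaining) = $3,396.68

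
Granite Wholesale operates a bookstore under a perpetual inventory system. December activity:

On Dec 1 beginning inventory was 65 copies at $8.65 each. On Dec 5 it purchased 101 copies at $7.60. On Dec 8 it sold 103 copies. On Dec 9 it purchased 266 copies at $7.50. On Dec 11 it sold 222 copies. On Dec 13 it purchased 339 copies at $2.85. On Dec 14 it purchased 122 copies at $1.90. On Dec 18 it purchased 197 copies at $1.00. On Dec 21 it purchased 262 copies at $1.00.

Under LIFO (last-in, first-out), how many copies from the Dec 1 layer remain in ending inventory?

Dec 8, 103 sold [LIFO — newest first]: 101 @ $7.60 + 2 @ $8.65 = $784.90
Dec 11, 222 sold [LIFO — newest first]: 222 @ $7.50 = $1,665.00
Total COGS = $784.90 + $1,665.00 = $2,449.90
Ending inventory: 63 @ $8.65 + 44 @ $7.50 + 339 @ $2.85 + 122 @ $1.90 + 197 @ $1.00 + 262 @ $1.00 = $2,531.90
Check: goods available $4,981.80 = COGS $2,449.90 + ending $2,531.90

63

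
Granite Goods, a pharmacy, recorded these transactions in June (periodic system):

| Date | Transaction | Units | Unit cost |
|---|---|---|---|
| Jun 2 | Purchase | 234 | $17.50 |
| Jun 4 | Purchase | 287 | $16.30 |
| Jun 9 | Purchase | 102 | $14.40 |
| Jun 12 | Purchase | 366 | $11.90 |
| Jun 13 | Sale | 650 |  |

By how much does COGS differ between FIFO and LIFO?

FIFO COGS: 234 @ $17.50 + 287 @ $16.30 + 102 @ $14.40 + 27 @ $11.90 = $10,563.20
LIFO COGS: 366 @ $11.90 + 102 @ $14.40 + 182 @ $16.30 = $8,790.80
Difference = |$10,563.20 − $8,790.80| = $1,772.40

$1,772.40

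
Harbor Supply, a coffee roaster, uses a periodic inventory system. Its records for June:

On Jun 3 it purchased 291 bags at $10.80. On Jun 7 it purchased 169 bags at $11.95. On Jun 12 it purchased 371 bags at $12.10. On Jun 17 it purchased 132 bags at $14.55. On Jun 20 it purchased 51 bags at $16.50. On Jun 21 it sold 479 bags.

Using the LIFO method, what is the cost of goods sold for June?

Jun 21, 479 sold [LIFO — newest first]: 51 @ $16.50 + 132 @ $14.55 + 296 @ $12.10 = $6,343.70
Ending inventory: 291 @ $10.80 + 169 @ $11.95 + 75 @ $12.10 = $6,069.85

COGS = $6,343.70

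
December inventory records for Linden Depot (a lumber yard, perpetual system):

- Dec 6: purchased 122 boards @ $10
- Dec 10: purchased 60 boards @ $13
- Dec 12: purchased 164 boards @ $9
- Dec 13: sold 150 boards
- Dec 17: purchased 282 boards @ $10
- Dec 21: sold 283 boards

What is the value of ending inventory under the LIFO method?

Ending inventory = $2,117

Dec 13, 150 sold [LIFO — newest first]: 150 @ $9 = $1,350
Dec 21, 283 sold [LIFO — newest first]: 282 @ $10 + 1 @ $9 = $2,829
Total COGS = $1,350 + $2,829 = $4,179
Ending inventory: 122 @ $10 + 60 @ $13 + 13 @ $9 = $2,117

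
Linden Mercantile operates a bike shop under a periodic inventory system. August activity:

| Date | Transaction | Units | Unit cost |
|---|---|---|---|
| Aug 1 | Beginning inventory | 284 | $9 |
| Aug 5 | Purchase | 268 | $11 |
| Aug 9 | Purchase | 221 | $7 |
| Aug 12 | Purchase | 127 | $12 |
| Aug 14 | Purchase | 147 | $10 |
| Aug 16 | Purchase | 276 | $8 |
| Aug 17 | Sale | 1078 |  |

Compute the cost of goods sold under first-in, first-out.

Aug 17, 1078 sold [FIFO — oldest first]: 284 @ $9 + 268 @ $11 + 221 @ $7 + 127 @ $12 + 147 @ $10 + 31 @ $8 = $10,293
Ending inventory: 245 @ $8 = $1,960
Check: goods available $12,253 = COGS $10,293 + ending $1,960

COGS = $10,293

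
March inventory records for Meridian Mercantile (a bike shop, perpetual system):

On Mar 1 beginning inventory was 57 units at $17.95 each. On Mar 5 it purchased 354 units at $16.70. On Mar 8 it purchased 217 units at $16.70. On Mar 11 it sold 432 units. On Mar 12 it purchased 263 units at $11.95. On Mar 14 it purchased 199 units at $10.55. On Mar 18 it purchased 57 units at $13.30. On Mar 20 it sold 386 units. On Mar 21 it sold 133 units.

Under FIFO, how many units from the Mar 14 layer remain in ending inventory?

139

Mar 11, 432 sold [FIFO — oldest first]: 57 @ $17.95 + 354 @ $16.70 + 21 @ $16.70 = $7,285.65
Mar 20, 386 sold [FIFO — oldest first]: 196 @ $16.70 + 190 @ $11.95 = $5,543.70
Mar 21, 133 sold [FIFO — oldest first]: 73 @ $11.95 + 60 @ $10.55 = $1,505.35
Total COGS = $7,285.65 + $5,543.70 + $1,505.35 = $14,334.70
Ending inventory: 139 @ $10.55 + 57 @ $13.30 = $2,224.55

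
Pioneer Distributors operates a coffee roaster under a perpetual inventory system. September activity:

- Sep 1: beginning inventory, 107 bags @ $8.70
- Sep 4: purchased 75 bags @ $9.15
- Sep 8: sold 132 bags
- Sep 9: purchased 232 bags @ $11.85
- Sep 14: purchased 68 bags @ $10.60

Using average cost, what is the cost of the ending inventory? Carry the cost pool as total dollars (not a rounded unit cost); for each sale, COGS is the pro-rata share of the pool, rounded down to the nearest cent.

After Sep 1: 107 on hand, pool $930.90 (≈ $8.7000 each)
After Sep 4: 182 on hand, pool $1,617.15 (≈ $8.8854 each)
Sep 8, sell 132: 132/182 × $1,617.15 → $1,172.87
After Sep 9: 282 on hand, pool $3,193.48 (≈ $11.3244 each)
After Sep 14: 350 on hand, pool $3,914.28 (≈ $11.1837 each)
Ending inventory (cost pool remaining) = $3,914.28

Ending inventory = $3,914.28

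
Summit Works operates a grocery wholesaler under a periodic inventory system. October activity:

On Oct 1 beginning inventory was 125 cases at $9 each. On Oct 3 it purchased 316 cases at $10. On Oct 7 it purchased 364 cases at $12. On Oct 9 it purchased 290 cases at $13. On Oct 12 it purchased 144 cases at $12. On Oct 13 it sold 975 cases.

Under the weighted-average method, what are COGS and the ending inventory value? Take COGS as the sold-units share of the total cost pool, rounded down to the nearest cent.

Oct 13, sell 975: 975/1239 × $14,151.00 → $11,135.77
Ending inventory (cost pool remaining) = $3,015.23

COGS = $11,135.77; ending inventory = $3,015.23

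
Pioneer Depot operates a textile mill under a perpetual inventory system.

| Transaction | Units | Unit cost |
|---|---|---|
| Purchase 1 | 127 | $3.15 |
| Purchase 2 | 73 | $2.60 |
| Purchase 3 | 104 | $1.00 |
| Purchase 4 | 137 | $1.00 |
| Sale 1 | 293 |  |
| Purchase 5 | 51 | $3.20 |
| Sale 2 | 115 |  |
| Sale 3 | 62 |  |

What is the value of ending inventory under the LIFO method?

Sale 1 (293) [LIFO — newest first]: 137 @ $1.00 + 104 @ $1.00 + 52 @ $2.60 = $376.20
Sale 2 (115) [LIFO — newest first]: 51 @ $3.20 + 21 @ $2.60 + 43 @ $3.15 = $353.25
Sale 3 (62) [LIFO — newest first]: 62 @ $3.15 = $195.30
Total COGS = $376.20 + $353.25 + $195.30 = $924.75
Ending inventory: 22 @ $3.15 = $69.30

Ending inventory = $69.30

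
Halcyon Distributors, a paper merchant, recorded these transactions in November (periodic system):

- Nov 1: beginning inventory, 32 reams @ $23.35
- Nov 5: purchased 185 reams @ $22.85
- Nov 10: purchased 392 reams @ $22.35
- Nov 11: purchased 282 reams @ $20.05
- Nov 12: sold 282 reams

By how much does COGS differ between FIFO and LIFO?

$773.10

FIFO COGS: 32 @ $23.35 + 185 @ $22.85 + 65 @ $22.35 = $6,427.20
LIFO COGS: 282 @ $20.05 = $5,654.10
Difference = |$6,427.20 − $5,654.10| = $773.10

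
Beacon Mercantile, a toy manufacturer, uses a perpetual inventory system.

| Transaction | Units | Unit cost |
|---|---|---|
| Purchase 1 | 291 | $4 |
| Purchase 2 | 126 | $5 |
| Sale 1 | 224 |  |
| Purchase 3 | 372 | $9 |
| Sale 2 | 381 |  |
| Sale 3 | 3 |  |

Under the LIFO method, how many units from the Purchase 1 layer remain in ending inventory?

181

Sale 1 (224) [LIFO — newest first]: 126 @ $5 + 98 @ $4 = $1,022
Sale 2 (381) [LIFO — newest first]: 372 @ $9 + 9 @ $4 = $3,384
Sale 3 (3) [LIFO — newest first]: 3 @ $4 = $12
Total COGS = $1,022 + $3,384 + $12 = $4,418
Ending inventory: 181 @ $4 = $724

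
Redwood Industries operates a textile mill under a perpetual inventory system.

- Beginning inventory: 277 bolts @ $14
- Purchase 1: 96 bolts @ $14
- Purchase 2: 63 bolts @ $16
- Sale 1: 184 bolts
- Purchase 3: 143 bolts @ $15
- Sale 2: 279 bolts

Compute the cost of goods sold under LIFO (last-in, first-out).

Sale 1 (184) [LIFO — newest first]: 63 @ $16 + 96 @ $14 + 25 @ $14 = $2,702
Sale 2 (279) [LIFO — newest first]: 143 @ $15 + 136 @ $14 = $4,049
Total COGS = $2,702 + $4,049 = $6,751
Ending inventory: 116 @ $14 = $1,624
Check: goods available $8,375 = COGS $6,751 + ending $1,624

COGS = $6,751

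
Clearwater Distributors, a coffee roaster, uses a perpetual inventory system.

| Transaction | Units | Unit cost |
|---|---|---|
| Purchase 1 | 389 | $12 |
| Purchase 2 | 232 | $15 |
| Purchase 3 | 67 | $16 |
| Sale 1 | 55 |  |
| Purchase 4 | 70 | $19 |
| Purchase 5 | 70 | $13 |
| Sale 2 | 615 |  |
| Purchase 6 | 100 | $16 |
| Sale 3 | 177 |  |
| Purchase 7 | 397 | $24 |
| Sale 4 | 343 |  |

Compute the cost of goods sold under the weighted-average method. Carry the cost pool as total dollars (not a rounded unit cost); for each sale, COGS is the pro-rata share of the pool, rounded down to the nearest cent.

COGS = $19,560.82

After Purchase 1: 389 on hand, pool $4,668.00 (≈ $12.0000 each)
After Purchase 2: 621 on hand, pool $8,148.00 (≈ $13.1208 each)
After Purchase 3: 688 on hand, pool $9,220.00 (≈ $13.4012 each)
Sale 1, sell 55: 55/688 × $9,220.00 → $737.06
After Purchase 4: 703 on hand, pool $9,812.94 (≈ $13.9587 each)
After Purchase 5: 773 on hand, pool $10,722.94 (≈ $13.8718 each)
Sale 2, sell 615: 615/773 × $10,722.94 → $8,531.18
After Purchase 6: 258 on hand, pool $3,791.76 (≈ $14.6967 each)
Sale 3, sell 177: 177/258 × $3,791.76 → $2,601.32
After Purchase 7: 478 on hand, pool $10,718.44 (≈ $22.4235 each)
Sale 4, sell 343: 343/478 × $10,718.44 → $7,691.26
Total COGS = $737.06 + $8,531.18 + $2,601.32 + $7,691.26 = $19,560.82
Ending inventory (cost pool remaining) = $3,027.18
Check: goods available $22,588.00 = COGS $19,560.82 + ending $3,027.18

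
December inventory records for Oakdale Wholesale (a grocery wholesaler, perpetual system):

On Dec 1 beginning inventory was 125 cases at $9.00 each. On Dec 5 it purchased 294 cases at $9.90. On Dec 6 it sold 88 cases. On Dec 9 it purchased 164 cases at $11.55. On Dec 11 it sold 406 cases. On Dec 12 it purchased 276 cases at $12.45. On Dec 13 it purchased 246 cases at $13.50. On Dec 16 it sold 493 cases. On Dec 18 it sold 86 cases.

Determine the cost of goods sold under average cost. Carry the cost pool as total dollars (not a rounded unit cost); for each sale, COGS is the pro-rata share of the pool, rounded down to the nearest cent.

After Dec 1: 125 on hand, pool $1,125.00 (≈ $9.0000 each)
After Dec 5: 419 on hand, pool $4,035.60 (≈ $9.6315 each)
Dec 6, sell 88: 88/419 × $4,035.60 → $847.57
After Dec 9: 495 on hand, pool $5,082.23 (≈ $10.2671 each)
Dec 11, sell 406: 406/495 × $5,082.23 → $4,168.45
After Dec 12: 365 on hand, pool $4,349.98 (≈ $11.9178 each)
After Dec 13: 611 on hand, pool $7,670.98 (≈ $12.5548 each)
Dec 16, sell 493: 493/611 × $7,670.98 → $6,189.51
Dec 18, sell 86: 86/118 × $1,481.47 → $1,079.71
Total COGS = $847.57 + $4,168.45 + $6,189.51 + $1,079.71 = $12,285.24
Ending inventory (cost pool remaining) = $401.76

COGS = $12,285.24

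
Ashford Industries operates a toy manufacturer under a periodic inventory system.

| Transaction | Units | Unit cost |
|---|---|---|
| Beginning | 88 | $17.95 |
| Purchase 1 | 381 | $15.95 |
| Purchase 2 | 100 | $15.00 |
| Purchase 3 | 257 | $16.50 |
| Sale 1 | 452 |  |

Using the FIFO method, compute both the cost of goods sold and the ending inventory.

Sale 1 (452) [FIFO — oldest first]: 88 @ $17.95 + 364 @ $15.95 = $7,385.40
Ending inventory: 17 @ $15.95 + 100 @ $15.00 + 257 @ $16.50 = $6,011.65

COGS = $7,385.40; ending inventory = $6,011.65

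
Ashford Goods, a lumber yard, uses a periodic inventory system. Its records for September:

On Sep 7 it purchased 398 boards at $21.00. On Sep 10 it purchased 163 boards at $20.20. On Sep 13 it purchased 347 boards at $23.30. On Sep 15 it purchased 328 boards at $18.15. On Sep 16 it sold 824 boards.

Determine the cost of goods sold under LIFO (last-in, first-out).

Sep 16, 824 sold [LIFO — newest first]: 328 @ $18.15 + 347 @ $23.30 + 149 @ $20.20 = $17,048.10
Ending inventory: 398 @ $21.00 + 14 @ $20.20 = $8,640.80

COGS = $17,048.10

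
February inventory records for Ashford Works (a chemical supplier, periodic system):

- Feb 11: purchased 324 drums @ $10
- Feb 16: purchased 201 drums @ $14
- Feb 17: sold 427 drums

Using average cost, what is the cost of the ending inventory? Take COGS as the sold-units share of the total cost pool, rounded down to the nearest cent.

Feb 17, sell 427: 427/525 × $6,054.00 → $4,923.92
Ending inventory (cost pool remaining) = $1,130.08
Check: goods available $6,054.00 = COGS $4,923.92 + ending $1,130.08

Ending inventory = $1,130.08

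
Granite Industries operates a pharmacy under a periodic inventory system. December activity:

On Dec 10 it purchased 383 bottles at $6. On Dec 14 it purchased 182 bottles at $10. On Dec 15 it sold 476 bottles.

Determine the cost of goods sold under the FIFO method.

Dec 15, 476 sold [FIFO — oldest first]: 383 @ $6 + 93 @ $10 = $3,228
Ending inventory: 89 @ $10 = $890

COGS = $3,228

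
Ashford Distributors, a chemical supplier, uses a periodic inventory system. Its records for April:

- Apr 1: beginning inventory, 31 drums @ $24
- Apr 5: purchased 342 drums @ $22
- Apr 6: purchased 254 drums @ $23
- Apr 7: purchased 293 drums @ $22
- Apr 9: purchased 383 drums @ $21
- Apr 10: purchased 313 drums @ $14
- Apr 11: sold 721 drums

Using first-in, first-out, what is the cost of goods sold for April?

COGS = $16,178

Apr 11, 721 sold [FIFO — oldest first]: 31 @ $24 + 342 @ $22 + 254 @ $23 + 94 @ $22 = $16,178
Ending inventory: 199 @ $22 + 383 @ $21 + 313 @ $14 = $16,803
Check: goods available $32,981 = COGS $16,178 + ending $16,803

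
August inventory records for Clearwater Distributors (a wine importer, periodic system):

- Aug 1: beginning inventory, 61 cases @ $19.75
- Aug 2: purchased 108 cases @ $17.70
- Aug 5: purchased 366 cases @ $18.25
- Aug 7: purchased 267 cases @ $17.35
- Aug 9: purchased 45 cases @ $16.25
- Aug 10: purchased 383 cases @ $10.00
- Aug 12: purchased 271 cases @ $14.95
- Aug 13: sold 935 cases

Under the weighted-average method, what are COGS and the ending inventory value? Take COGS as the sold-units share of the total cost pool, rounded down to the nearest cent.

Aug 13, sell 935: 935/1501 × $23,041.00 → $14,352.65
Ending inventory (cost pool remaining) = $8,688.35
Check: goods available $23,041.00 = COGS $14,352.65 + ending $8,688.35

COGS = $14,352.65; ending inventory = $8,688.35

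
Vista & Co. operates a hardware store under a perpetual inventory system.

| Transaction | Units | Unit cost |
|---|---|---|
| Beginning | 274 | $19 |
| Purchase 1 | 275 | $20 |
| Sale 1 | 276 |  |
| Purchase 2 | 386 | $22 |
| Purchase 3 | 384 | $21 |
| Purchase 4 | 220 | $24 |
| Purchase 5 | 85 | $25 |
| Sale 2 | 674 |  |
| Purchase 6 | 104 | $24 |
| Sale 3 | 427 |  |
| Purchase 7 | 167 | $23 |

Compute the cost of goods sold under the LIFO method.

COGS = $30,260

Sale 1 (276) [LIFO — newest first]: 275 @ $20 + 1 @ $19 = $5,519
Sale 2 (674) [LIFO — newest first]: 85 @ $25 + 220 @ $24 + 369 @ $21 = $15,154
Sale 3 (427) [LIFO — newest first]: 104 @ $24 + 15 @ $21 + 308 @ $22 = $9,587
Total COGS = $5,519 + $15,154 + $9,587 = $30,260
Ending inventory: 273 @ $19 + 78 @ $22 + 167 @ $23 = $10,744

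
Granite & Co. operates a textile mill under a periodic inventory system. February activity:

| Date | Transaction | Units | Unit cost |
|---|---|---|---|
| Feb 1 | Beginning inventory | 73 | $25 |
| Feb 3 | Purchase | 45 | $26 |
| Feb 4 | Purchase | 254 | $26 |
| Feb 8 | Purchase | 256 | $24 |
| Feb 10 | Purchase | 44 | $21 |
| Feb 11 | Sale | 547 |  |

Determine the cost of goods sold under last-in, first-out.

COGS = $13,490

Feb 11, 547 sold [LIFO — newest first]: 44 @ $21 + 256 @ $24 + 247 @ $26 = $13,490
Ending inventory: 73 @ $25 + 45 @ $26 + 7 @ $26 = $3,177
Check: goods available $16,667 = COGS $13,490 + ending $3,177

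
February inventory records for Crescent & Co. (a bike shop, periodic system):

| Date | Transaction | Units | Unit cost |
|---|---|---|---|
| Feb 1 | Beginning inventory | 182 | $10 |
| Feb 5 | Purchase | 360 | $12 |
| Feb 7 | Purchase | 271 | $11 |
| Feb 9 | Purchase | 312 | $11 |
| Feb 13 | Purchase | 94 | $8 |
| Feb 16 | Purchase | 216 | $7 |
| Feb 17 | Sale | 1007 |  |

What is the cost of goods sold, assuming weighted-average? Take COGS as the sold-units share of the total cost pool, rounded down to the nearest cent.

Feb 17, sell 1007: 1007/1435 × $14,817.00 → $10,397.71
Ending inventory (cost pool remaining) = $4,419.29
Check: goods available $14,817.00 = COGS $10,397.71 + ending $4,419.29

COGS = $10,397.71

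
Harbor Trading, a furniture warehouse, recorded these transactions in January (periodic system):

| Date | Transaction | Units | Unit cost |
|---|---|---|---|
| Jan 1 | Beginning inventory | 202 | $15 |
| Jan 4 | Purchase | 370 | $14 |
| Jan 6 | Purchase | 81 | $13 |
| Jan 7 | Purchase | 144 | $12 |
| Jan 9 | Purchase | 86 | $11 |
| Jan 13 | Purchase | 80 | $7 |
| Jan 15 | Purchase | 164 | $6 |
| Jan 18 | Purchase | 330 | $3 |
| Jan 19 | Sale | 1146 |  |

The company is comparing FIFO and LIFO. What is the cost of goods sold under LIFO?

FIFO COGS: 202 @ $15 + 370 @ $14 + 81 @ $13 + 144 @ $12 + 86 @ $11 + 80 @ $7 + 164 @ $6 + 19 @ $3 = $13,538
LIFO COGS: 330 @ $3 + 164 @ $6 + 80 @ $7 + 86 @ $11 + 144 @ $12 + 81 @ $13 + 261 @ $14 = $9,915

COGS = $9,915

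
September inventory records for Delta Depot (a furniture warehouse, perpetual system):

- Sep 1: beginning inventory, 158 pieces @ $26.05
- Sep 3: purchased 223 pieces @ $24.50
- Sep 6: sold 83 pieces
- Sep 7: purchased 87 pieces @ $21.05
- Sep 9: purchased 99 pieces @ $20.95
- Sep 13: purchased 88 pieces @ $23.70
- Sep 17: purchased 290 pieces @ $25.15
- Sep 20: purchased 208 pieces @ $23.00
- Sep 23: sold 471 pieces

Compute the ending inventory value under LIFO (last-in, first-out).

Ending inventory = $14,215.95

Sep 6, 83 sold [LIFO — newest first]: 83 @ $24.50 = $2,033.50
Sep 23, 471 sold [LIFO — newest first]: 208 @ $23.00 + 263 @ $25.15 = $11,398.45
Total COGS = $2,033.50 + $11,398.45 = $13,431.95
Ending inventory: 158 @ $26.05 + 140 @ $24.50 + 87 @ $21.05 + 99 @ $20.95 + 88 @ $23.70 + 27 @ $25.15 = $14,215.95
Check: goods available $27,647.90 = COGS $13,431.95 + ending $14,215.95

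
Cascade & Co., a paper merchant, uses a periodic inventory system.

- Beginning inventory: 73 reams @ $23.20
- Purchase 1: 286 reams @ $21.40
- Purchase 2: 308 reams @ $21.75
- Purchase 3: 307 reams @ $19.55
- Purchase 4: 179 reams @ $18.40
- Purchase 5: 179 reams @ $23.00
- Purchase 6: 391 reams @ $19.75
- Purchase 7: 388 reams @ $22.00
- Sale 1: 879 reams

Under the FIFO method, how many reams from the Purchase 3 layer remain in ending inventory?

Sale 1 (879) [FIFO — oldest first]: 73 @ $23.20 + 286 @ $21.40 + 308 @ $21.75 + 212 @ $19.55 = $18,657.60
Ending inventory: 95 @ $19.55 + 179 @ $18.40 + 179 @ $23.00 + 391 @ $19.75 + 388 @ $22.00 = $25,526.10

95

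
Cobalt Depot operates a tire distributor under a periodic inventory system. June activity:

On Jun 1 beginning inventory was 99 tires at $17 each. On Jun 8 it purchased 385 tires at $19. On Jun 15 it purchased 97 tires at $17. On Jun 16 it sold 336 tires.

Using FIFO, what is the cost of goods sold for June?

COGS = $6,186

Jun 16, 336 sold [FIFO — oldest first]: 99 @ $17 + 237 @ $19 = $6,186
Ending inventory: 148 @ $19 + 97 @ $17 = $4,461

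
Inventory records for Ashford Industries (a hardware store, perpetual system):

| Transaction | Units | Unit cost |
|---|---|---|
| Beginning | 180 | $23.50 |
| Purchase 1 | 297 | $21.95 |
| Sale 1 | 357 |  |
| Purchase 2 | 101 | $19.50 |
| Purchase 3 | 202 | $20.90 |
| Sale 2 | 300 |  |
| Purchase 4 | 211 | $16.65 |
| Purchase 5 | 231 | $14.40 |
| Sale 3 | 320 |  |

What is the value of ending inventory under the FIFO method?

Sale 1 (357) [FIFO — oldest first]: 180 @ $23.50 + 177 @ $21.95 = $8,115.15
Sale 2 (300) [FIFO — oldest first]: 120 @ $21.95 + 101 @ $19.50 + 79 @ $20.90 = $6,254.60
Sale 3 (320) [FIFO — oldest first]: 123 @ $20.90 + 197 @ $16.65 = $5,850.75
Total COGS = $8,115.15 + $6,254.60 + $5,850.75 = $20,220.50
Ending inventory: 14 @ $16.65 + 231 @ $14.40 = $3,559.50
Check: goods available $23,780.00 = COGS $20,220.50 + ending $3,559.50

Ending inventory = $3,559.50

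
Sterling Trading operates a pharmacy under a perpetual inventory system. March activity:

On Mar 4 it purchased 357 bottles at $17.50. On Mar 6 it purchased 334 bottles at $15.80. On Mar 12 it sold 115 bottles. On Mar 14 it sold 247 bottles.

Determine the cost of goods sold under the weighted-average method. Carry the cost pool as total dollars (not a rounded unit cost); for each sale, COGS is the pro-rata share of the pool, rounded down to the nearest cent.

COGS = $6,037.53

After Mar 4: 357 on hand, pool $6,247.50 (≈ $17.5000 each)
After Mar 6: 691 on hand, pool $11,524.70 (≈ $16.6783 each)
Mar 12, sell 115: 115/691 × $11,524.70 → $1,918.00
Mar 14, sell 247: 247/576 × $9,606.70 → $4,119.53
Total COGS = $1,918.00 + $4,119.53 = $6,037.53
Ending inventory (cost pool remaining) = $5,487.17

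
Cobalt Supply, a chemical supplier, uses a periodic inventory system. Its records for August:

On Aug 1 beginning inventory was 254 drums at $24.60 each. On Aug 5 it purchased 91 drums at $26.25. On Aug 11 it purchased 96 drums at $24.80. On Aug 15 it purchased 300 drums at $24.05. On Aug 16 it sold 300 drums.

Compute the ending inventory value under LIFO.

Ending inventory = $11,017.95

Aug 16, 300 sold [LIFO — newest first]: 300 @ $24.05 = $7,215.00
Ending inventory: 254 @ $24.60 + 91 @ $26.25 + 96 @ $24.80 = $11,017.95
Check: goods available $18,232.95 = COGS $7,215.00 + ending $11,017.95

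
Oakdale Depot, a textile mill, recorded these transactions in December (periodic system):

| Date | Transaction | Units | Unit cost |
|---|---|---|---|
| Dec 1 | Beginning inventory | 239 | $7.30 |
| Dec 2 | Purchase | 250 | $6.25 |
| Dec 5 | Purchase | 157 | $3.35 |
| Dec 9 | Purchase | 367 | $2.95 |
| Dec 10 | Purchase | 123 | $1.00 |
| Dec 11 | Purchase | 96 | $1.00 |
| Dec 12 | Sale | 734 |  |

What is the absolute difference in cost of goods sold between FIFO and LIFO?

FIFO COGS: 239 @ $7.30 + 250 @ $6.25 + 157 @ $3.35 + 88 @ $2.95 = $4,092.75
LIFO COGS: 96 @ $1.00 + 123 @ $1.00 + 367 @ $2.95 + 148 @ $3.35 = $1,797.45
Difference = |$4,092.75 − $1,797.45| = $2,295.30

$2,295.30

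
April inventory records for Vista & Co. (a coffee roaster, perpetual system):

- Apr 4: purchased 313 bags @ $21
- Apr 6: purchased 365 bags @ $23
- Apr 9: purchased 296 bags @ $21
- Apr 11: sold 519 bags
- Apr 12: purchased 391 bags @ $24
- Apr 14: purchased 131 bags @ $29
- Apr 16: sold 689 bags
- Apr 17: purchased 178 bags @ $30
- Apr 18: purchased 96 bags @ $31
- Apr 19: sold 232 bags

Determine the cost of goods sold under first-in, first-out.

Apr 11, 519 sold [FIFO — oldest first]: 313 @ $21 + 206 @ $23 = $11,311
Apr 16, 689 sold [FIFO — oldest first]: 159 @ $23 + 296 @ $21 + 234 @ $24 = $15,489
Apr 19, 232 sold [FIFO — oldest first]: 157 @ $24 + 75 @ $29 = $5,943
Total COGS = $11,311 + $15,489 + $5,943 = $32,743
Ending inventory: 56 @ $29 + 178 @ $30 + 96 @ $31 = $9,940

COGS = $32,743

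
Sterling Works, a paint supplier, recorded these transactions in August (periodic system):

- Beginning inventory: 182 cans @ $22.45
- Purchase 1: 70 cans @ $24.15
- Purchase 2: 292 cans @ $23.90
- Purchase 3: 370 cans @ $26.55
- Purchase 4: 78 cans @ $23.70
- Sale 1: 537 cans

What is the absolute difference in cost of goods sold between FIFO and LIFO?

FIFO COGS: 182 @ $22.45 + 70 @ $24.15 + 285 @ $23.90 = $12,587.90
LIFO COGS: 78 @ $23.70 + 370 @ $26.55 + 89 @ $23.90 = $13,799.20
Difference = |$12,587.90 − $13,799.20| = $1,211.30

$1,211.30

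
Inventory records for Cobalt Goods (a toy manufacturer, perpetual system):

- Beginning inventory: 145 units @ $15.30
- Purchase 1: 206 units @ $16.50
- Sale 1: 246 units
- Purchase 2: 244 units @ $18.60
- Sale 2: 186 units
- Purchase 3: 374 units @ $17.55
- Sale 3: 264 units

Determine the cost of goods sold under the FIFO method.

Sale 1 (246) [FIFO — oldest first]: 145 @ $15.30 + 101 @ $16.50 = $3,885.00
Sale 2 (186) [FIFO — oldest first]: 105 @ $16.50 + 81 @ $18.60 = $3,239.10
Sale 3 (264) [FIFO — oldest first]: 163 @ $18.60 + 101 @ $17.55 = $4,804.35
Total COGS = $3,885.00 + $3,239.10 + $4,804.35 = $11,928.45
Ending inventory: 273 @ $17.55 = $4,791.15
Check: goods available $16,719.60 = COGS $11,928.45 + ending $4,791.15

COGS = $11,928.45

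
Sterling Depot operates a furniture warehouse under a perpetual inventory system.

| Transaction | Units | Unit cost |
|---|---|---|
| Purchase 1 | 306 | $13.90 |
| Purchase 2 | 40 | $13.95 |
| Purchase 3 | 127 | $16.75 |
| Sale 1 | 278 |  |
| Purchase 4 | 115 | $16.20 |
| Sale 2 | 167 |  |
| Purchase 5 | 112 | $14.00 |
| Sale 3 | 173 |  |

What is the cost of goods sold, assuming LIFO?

COGS = $9,229.85

Sale 1 (278) [LIFO — newest first]: 127 @ $16.75 + 40 @ $13.95 + 111 @ $13.90 = $4,228.15
Sale 2 (167) [LIFO — newest first]: 115 @ $16.20 + 52 @ $13.90 = $2,585.80
Sale 3 (173) [LIFO — newest first]: 112 @ $14.00 + 61 @ $13.90 = $2,415.90
Total COGS = $4,228.15 + $2,585.80 + $2,415.90 = $9,229.85
Ending inventory: 82 @ $13.90 = $1,139.80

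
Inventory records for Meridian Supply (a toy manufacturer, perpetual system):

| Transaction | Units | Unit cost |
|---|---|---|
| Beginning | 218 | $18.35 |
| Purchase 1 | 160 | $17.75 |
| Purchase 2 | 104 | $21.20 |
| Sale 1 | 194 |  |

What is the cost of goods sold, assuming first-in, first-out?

COGS = $3,559.90

Sale 1 (194) [FIFO — oldest first]: 194 @ $18.35 = $3,559.90
Ending inventory: 24 @ $18.35 + 160 @ $17.75 + 104 @ $21.20 = $5,485.20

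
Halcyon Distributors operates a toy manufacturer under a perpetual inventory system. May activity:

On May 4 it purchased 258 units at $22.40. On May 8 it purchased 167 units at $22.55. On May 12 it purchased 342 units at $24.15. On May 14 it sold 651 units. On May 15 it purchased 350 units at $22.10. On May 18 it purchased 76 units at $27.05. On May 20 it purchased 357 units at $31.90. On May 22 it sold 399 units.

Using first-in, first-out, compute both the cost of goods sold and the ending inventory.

May 14, 651 sold [FIFO — oldest first]: 258 @ $22.40 + 167 @ $22.55 + 226 @ $24.15 = $15,002.95
May 22, 399 sold [FIFO — oldest first]: 116 @ $24.15 + 283 @ $22.10 = $9,055.70
Total COGS = $15,002.95 + $9,055.70 = $24,058.65
Ending inventory: 67 @ $22.10 + 76 @ $27.05 + 357 @ $31.90 = $14,924.80
Check: goods available $38,983.45 = COGS $24,058.65 + ending $14,924.80

COGS = $24,058.65; ending inventory = $14,924.80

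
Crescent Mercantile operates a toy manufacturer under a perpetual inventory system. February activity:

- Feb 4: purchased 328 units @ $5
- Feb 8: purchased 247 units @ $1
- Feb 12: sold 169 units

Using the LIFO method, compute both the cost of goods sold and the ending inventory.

COGS = $169; ending inventory = $1,718

Feb 12, 169 sold [LIFO — newest first]: 169 @ $1 = $169
Ending inventory: 328 @ $5 + 78 @ $1 = $1,718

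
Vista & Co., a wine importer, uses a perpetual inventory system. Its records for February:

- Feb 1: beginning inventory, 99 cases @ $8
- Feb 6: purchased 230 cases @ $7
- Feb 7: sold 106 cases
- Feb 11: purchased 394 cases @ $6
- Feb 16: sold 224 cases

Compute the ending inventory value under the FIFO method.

Ending inventory = $2,358

Feb 7, 106 sold [FIFO — oldest first]: 99 @ $8 + 7 @ $7 = $841
Feb 16, 224 sold [FIFO — oldest first]: 223 @ $7 + 1 @ $6 = $1,567
Total COGS = $841 + $1,567 = $2,408
Ending inventory: 393 @ $6 = $2,358
Check: goods available $4,766 = COGS $2,408 + ending $2,358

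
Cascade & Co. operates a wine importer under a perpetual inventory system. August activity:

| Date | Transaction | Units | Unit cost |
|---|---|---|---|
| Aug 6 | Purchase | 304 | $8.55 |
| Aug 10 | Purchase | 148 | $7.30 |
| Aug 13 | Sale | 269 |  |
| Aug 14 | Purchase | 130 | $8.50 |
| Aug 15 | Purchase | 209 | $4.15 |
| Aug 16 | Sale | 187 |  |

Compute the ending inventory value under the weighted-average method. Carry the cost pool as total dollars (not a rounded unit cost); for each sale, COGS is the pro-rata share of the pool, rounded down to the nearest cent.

After Aug 6: 304 on hand, pool $2,599.20 (≈ $8.5500 each)
After Aug 10: 452 on hand, pool $3,679.60 (≈ $8.1407 each)
Aug 13, sell 269: 269/452 × $3,679.60 → $2,189.85
After Aug 14: 313 on hand, pool $2,594.75 (≈ $8.2899 each)
After Aug 15: 522 on hand, pool $3,462.10 (≈ $6.6324 each)
Aug 16, sell 187: 187/522 × $3,462.10 → $1,240.25
Total COGS = $2,189.85 + $1,240.25 = $3,430.10
Ending inventory (cost pool remaining) = $2,221.85
Check: goods available $5,651.95 = COGS $3,430.10 + ending $2,221.85

Ending inventory = $2,221.85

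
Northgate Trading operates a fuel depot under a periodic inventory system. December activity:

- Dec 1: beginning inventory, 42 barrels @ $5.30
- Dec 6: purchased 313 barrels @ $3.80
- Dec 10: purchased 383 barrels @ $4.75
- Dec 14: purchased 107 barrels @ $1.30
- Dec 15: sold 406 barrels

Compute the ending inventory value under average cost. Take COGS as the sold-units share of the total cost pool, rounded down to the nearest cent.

Ending inventory = $1,750.99

Dec 15, sell 406: 406/845 × $3,370.35 → $1,619.36
Ending inventory (cost pool remaining) = $1,750.99
Check: goods available $3,370.35 = COGS $1,619.36 + ending $1,750.99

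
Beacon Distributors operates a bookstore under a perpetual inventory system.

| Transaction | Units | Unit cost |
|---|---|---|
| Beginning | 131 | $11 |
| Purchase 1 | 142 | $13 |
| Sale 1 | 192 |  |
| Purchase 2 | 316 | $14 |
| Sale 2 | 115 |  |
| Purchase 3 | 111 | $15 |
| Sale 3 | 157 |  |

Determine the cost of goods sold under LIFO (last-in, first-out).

COGS = $6,315

Sale 1 (192) [LIFO — newest first]: 142 @ $13 + 50 @ $11 = $2,396
Sale 2 (115) [LIFO — newest first]: 115 @ $14 = $1,610
Sale 3 (157) [LIFO — newest first]: 111 @ $15 + 46 @ $14 = $2,309
Total COGS = $2,396 + $1,610 + $2,309 = $6,315
Ending inventory: 81 @ $11 + 155 @ $14 = $3,061
Check: goods available $9,376 = COGS $6,315 + ending $3,061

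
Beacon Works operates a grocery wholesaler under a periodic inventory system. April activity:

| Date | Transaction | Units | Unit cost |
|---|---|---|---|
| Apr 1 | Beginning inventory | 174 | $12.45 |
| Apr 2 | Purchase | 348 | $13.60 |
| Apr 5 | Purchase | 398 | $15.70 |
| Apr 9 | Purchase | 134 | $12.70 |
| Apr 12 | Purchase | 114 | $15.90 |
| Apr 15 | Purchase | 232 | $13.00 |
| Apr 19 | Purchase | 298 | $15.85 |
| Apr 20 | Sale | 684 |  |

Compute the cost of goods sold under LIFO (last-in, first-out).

COGS = $10,059.90

Apr 20, 684 sold [LIFO — newest first]: 298 @ $15.85 + 232 @ $13.00 + 114 @ $15.90 + 40 @ $12.70 = $10,059.90
Ending inventory: 174 @ $12.45 + 348 @ $13.60 + 398 @ $15.70 + 94 @ $12.70 = $14,341.50
Check: goods available $24,401.40 = COGS $10,059.90 + ending $14,341.50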